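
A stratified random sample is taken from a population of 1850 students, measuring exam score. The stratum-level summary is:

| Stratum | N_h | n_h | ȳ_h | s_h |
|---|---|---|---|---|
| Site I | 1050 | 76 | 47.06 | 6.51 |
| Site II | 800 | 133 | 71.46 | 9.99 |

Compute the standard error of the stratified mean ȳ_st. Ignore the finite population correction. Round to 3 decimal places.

V̂(ȳ_st) = Σ W_h² s_h²/n_h, with W_h = N_h/N and N = 1850:
  stratum Site I: (1050/1850)²·6.51²/76 = 0.179632
  stratum Site II: (800/1850)²·9.99²/133 = 0.140319
V̂(ȳ_st) = 0.319951
SE(ȳ_st) = √0.319951 = 0.565642

SE(ȳ_st) ≈ 0.566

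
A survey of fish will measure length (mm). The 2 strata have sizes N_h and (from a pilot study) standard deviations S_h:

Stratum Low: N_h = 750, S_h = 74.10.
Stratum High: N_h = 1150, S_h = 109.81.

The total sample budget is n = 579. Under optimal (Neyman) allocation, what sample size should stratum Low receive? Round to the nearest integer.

177

Neyman allocation: n_h = n · N_h S_h / Σ N_i S_i, with n = 579.
  stratum Low: N_h·S_h = 750·74.10 = 55575.00
  stratum High: N_h·S_h = 1150·109.81 = 126281.50
Σ N_h S_h = 181856.50
n for stratum Low = 579·55575.00/181856.50 = 176.941 → 177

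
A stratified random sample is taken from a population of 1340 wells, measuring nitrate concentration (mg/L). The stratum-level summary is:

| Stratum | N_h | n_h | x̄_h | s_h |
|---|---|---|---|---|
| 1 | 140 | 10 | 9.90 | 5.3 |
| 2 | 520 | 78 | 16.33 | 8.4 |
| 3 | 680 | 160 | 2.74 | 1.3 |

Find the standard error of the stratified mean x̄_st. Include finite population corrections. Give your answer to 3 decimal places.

V̂(x̄_st) = Σ W_h² (1 − n_h/N_h) s_h²/n_h, with W_h = N_h/N and N = 1340:
  stratum 1: (140/1340)²·(1 − 10/140)·5.3²/10 = 0.0284717
  stratum 2: (520/1340)²·(1 − 78/520)·8.4²/78 = 0.115792
  stratum 3: (680/1340)²·(1 − 160/680)·1.3²/160 = 0.00208003
V̂(x̄_st) = 0.146344
SE(x̄_st) = √0.146344 = 0.382549

SE(x̄_st) ≈ 0.383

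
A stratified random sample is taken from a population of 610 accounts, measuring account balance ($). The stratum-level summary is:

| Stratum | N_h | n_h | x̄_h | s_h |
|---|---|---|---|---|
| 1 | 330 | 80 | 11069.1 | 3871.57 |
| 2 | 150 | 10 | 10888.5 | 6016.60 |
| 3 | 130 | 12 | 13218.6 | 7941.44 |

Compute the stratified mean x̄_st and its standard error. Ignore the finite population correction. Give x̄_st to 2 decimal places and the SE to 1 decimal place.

x̄_st = Σ W_h x̄_h = (330·11069.1 + 150·10888.5 + 130·13218.6)/610 = 11482.78033
V̂(x̄_st) = Σ W_h² s_h²/n_h, with W_h = N_h/N and N = 610:
  stratum 1: (330/610)²·3871.57²/80 = 54834.3
  stratum 2: (150/610)²·6016.60²/10 = 218890
  stratum 3: (130/610)²·7941.44²/12 = 238696
V̂(x̄_st) = 512419
SE(x̄_st) = √512419 = 715.835

x̄_st ≈ 11482.78, SE ≈ 715.8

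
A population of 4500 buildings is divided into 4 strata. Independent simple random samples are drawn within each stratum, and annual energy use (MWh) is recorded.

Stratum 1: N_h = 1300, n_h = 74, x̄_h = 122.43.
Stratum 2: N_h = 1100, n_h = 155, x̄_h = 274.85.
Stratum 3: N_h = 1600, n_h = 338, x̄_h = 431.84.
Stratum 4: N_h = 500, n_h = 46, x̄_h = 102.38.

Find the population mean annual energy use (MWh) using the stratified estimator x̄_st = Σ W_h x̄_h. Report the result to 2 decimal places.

x̄_st ≈ 267.47

N = Σ N_h = 4500. Stratum weights W_h = N_h/N.
x̄_st = (1300·122.43 + 1100·274.85 + 1600·431.84 + 500·102.38) / 4500 = 267.4729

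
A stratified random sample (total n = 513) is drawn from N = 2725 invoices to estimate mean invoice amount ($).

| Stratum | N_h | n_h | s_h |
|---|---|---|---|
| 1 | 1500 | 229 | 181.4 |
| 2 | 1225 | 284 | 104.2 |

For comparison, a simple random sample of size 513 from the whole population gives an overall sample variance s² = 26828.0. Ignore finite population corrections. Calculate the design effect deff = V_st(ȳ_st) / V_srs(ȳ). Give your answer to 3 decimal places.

deff ≈ 0.980

V̂(ȳ_st) = Σ W_h² s_h²/n_h, with W_h = N_h/N and N = 2725:
  stratum 1: (1500/2725)²·181.4²/229 = 43.54
  stratum 2: (1225/2725)²·104.2²/284 = 7.72603
V_st = 51.266
V_srs = s²/n = 26828.0/513 = 52.2963
deff = V_st / V_srs = 51.266/52.2963 = 0.9803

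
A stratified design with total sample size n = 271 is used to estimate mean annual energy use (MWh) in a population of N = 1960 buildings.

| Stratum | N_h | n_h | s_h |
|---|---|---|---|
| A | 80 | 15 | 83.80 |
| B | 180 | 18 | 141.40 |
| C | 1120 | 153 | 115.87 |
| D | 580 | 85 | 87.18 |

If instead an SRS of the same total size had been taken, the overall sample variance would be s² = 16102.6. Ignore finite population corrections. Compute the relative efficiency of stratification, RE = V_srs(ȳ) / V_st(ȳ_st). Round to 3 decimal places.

RE ≈ 1.274

V̂(ȳ_st) = Σ W_h² s_h²/n_h, with W_h = N_h/N and N = 1960:
  stratum A: (80/1960)²·83.80²/15 = 0.779946
  stratum B: (180/1960)²·141.40²/18 = 9.36827
  stratum C: (1120/1960)²·115.87²/153 = 28.6533
  stratum D: (580/1960)²·87.18²/85 = 7.82994
V_st = 46.6314
V_srs = s²/n = 16102.6/271 = 59.4192
Relative efficiency = V_srs / V_st = 59.4192/46.6314 = 1.2742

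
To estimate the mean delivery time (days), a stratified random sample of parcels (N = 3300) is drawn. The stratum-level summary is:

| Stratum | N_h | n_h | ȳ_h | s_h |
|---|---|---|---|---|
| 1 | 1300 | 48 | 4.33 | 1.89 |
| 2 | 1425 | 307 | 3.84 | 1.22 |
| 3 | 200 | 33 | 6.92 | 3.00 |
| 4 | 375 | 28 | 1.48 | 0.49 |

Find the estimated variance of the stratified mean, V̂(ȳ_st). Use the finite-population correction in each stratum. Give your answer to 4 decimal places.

V̂(ȳ_st) ≈ 0.0128

V̂(ȳ_st) = Σ W_h² (1 − n_h/N_h) s_h²/n_h, with W_h = N_h/N and N = 3300:
  stratum 1: (1300/3300)²·(1 − 48/1300)·1.89²/48 = 0.0111225
  stratum 2: (1425/3300)²·(1 − 307/1425)·1.22²/307 = 0.000709268
  stratum 3: (200/3300)²·(1 − 33/200)·3.00²/33 = 0.000836464
  stratum 4: (375/3300)²·(1 − 28/375)·0.49²/28 = 0.000102463
V̂(ȳ_st) = 0.0127707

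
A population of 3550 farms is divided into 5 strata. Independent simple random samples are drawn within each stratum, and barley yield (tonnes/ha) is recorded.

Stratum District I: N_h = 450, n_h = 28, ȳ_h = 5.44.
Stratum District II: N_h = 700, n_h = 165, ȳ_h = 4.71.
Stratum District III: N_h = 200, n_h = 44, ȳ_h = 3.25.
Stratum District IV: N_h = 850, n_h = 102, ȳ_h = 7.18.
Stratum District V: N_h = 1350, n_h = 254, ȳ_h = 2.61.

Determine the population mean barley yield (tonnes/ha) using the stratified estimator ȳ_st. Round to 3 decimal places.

ȳ_st ≈ 4.513

N = Σ N_h = 3550. Stratum weights W_h = N_h/N.
ȳ_st = (450·5.44 + 700·4.71 + 200·3.25 + 850·7.18 + 1350·2.61) / 3550 = 4.51310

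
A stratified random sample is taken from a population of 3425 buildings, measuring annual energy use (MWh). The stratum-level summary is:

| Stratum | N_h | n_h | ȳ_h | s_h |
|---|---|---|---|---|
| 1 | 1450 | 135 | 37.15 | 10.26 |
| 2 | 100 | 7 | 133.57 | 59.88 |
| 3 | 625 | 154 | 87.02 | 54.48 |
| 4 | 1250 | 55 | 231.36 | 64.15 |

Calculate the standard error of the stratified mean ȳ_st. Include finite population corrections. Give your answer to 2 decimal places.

SE(ȳ_st) ≈ 3.25

V̂(ȳ_st) = Σ W_h² (1 − n_h/N_h) s_h²/n_h, with W_h = N_h/N and N = 3425:
  stratum 1: (1450/3425)²·(1 − 135/1450)·10.26²/135 = 0.126746
  stratum 2: (100/3425)²·(1 − 7/100)·59.88²/7 = 0.406095
  stratum 3: (625/3425)²·(1 − 154/625)·54.48²/154 = 0.483652
  stratum 4: (1250/3425)²·(1 − 55/1250)·64.15²/55 = 9.52769
V̂(ȳ_st) = 10.5442
SE(ȳ_st) = √10.5442 = 3.24718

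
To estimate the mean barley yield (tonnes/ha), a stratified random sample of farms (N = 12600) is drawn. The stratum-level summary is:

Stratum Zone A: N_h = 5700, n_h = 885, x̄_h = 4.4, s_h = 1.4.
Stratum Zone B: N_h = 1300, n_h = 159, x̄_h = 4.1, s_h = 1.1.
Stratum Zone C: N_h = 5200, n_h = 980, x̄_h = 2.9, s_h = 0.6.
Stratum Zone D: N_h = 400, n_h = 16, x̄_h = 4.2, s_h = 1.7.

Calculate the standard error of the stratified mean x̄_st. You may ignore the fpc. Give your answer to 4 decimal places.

SE(x̄_st) ≈ 0.0279

V̂(x̄_st) = Σ W_h² s_h²/n_h, with W_h = N_h/N and N = 12600:
  stratum Zone A: (5700/12600)²·1.4²/885 = 0.000453233
  stratum Zone B: (1300/12600)²·1.1²/159 = 8.10091e-05
  stratum Zone C: (5200/12600)²·0.6²/980 = 6.25665e-05
  stratum Zone D: (400/12600)²·1.7²/16 = 0.000182036
V̂(x̄_st) = 0.000778844
SE(x̄_st) = √0.000778844 = 0.0279078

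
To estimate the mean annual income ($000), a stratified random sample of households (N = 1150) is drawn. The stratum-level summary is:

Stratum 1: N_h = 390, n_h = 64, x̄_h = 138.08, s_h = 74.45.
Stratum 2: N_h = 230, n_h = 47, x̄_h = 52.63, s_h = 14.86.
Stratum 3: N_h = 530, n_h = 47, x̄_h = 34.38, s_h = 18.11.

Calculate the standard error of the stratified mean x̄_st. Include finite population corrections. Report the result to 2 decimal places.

V̂(x̄_st) = Σ W_h² (1 − n_h/N_h) s_h²/n_h, with W_h = N_h/N and N = 1150:
  stratum 1: (390/1150)²·(1 − 64/390)·74.45²/64 = 8.32599
  stratum 2: (230/1150)²·(1 − 47/230)·14.86²/47 = 0.149528
  stratum 3: (530/1150)²·(1 − 47/530)·18.11²/47 = 1.35072
V̂(x̄_st) = 9.82624
SE(x̄_st) = √9.82624 = 3.13468

SE(x̄_st) ≈ 3.13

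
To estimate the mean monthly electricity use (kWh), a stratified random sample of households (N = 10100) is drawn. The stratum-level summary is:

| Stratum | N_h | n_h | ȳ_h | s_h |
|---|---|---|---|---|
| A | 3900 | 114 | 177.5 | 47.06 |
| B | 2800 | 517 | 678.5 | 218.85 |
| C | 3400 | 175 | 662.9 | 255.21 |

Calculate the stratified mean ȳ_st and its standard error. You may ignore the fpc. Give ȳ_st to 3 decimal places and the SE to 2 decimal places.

ȳ_st ≈ 479.793, SE ≈ 7.22

ȳ_st = Σ W_h ȳ_h = (3900·177.5 + 2800·678.5 + 3400·662.9)/10100 = 479.79307
V̂(ȳ_st) = Σ W_h² s_h²/n_h, with W_h = N_h/N and N = 10100:
  stratum A: (3900/10100)²·47.06²/114 = 2.89658
  stratum B: (2800/10100)²·218.85²/517 = 7.11993
  stratum C: (3400/10100)²·255.21²/175 = 42.1767
V̂(ȳ_st) = 52.1932
SE(ȳ_st) = √52.1932 = 7.22449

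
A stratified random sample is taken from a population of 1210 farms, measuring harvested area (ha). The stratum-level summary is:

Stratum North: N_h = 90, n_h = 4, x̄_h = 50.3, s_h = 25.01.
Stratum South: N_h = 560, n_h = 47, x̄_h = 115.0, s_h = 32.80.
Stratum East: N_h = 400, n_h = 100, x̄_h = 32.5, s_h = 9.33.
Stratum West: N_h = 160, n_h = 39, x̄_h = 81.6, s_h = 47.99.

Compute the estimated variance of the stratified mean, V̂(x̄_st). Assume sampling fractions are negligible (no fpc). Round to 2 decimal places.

V̂(x̄_st) = Σ W_h² s_h²/n_h, with W_h = N_h/N and N = 1210:
  stratum North: (90/1210)²·25.01²/4 = 0.865131
  stratum South: (560/1210)²·32.80²/47 = 4.90292
  stratum East: (400/1210)²·9.33²/100 = 0.0951289
  stratum West: (160/1210)²·47.99²/39 = 1.03254
V̂(x̄_st) = 6.89572

V̂(x̄_st) ≈ 6.90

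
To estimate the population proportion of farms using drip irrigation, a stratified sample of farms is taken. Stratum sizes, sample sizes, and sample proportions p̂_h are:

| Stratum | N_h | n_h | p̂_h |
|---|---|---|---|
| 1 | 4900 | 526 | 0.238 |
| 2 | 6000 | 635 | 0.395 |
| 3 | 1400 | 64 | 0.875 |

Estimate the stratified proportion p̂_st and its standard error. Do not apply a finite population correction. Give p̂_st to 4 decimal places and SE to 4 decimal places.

p̂_st ≈ 0.3871, SE ≈ 0.0129

N = 12300; stratum weights W_h = N_h/N.
p̂_st = Σ W_h p̂_h = (4900·0.238 + 6000·0.395 + 1400·0.875)/12300 = 0.38709
V̂(p̂_st) = Σ W_h² p̂_h(1−p̂_h)/(n_h−1):
  stratum 1: (4900/12300)²·0.238·0.762/525 = 5.4822e-05
  stratum 2: (6000/12300)²·0.395·0.605/634 = 8.96924e-05
  stratum 3: (1400/12300)²·0.875·0.125/63 = 2.24918e-05
V̂(p̂_st) = 0.000167006; SE = √V̂ = 0.0129231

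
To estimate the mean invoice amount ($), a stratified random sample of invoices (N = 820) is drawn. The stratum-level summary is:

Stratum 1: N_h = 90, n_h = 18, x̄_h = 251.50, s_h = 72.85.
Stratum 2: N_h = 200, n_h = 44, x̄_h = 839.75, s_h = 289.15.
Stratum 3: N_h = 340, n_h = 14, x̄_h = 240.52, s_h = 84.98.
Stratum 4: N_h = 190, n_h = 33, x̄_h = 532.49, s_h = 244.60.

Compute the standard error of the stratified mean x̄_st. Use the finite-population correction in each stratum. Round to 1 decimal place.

SE(x̄_st) ≈ 16.0

V̂(x̄_st) = Σ W_h² (1 − n_h/N_h) s_h²/n_h, with W_h = N_h/N and N = 820:
  stratum 1: (90/820)²·(1 − 18/90)·72.85²/18 = 2.84141
  stratum 2: (200/820)²·(1 − 44/200)·289.15²/44 = 88.17
  stratum 3: (340/820)²·(1 − 14/340)·84.98²/14 = 85.0304
  stratum 4: (190/820)²·(1 − 33/190)·244.60²/33 = 80.4312
V̂(x̄_st) = 256.473
SE(x̄_st) = √256.473 = 16.0148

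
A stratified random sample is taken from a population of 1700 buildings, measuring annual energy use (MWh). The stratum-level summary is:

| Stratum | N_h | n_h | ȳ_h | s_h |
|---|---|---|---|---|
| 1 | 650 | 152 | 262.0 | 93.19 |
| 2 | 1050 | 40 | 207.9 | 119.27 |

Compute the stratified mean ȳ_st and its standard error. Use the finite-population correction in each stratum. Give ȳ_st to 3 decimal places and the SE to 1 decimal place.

ȳ_st = Σ W_h ȳ_h = (650·262.0 + 1050·207.9)/1700 = 228.58529
V̂(ȳ_st) = Σ W_h² (1 − n_h/N_h) s_h²/n_h, with W_h = N_h/N and N = 1700:
  stratum 1: (650/1700)²·(1 − 152/650)·93.19²/152 = 6.39941
  stratum 2: (1050/1700)²·(1 − 40/1050)·119.27²/40 = 130.501
V̂(ȳ_st) = 136.901
SE(ȳ_st) = √136.901 = 11.7005

ȳ_st ≈ 228.585, SE ≈ 11.7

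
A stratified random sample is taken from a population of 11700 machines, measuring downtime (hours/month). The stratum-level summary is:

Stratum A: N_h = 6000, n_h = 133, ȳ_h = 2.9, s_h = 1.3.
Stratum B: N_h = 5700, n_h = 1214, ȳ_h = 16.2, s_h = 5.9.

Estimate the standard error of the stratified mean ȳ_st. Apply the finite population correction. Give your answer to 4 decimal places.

SE(ȳ_st) ≈ 0.0929

V̂(ȳ_st) = Σ W_h² (1 − n_h/N_h) s_h²/n_h, with W_h = N_h/N and N = 11700:
  stratum A: (6000/11700)²·(1 − 133/6000)·1.3²/133 = 0.00326761
  stratum B: (5700/11700)²·(1 − 1214/5700)·5.9²/1214 = 0.00535609
V̂(ȳ_st) = 0.0086237
SE(ȳ_st) = √0.0086237 = 0.0928639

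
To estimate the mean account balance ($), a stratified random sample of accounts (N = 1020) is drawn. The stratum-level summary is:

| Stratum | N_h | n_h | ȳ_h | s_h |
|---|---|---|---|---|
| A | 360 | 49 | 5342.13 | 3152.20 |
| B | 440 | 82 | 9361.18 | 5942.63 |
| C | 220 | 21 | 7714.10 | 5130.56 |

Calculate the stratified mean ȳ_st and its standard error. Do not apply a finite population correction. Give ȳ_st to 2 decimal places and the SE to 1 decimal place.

ȳ_st = Σ W_h ȳ_h = (360·5342.13 + 440·9361.18 + 220·7714.10)/1020 = 7587.43922
V̂(ȳ_st) = Σ W_h² s_h²/n_h, with W_h = N_h/N and N = 1020:
  stratum A: (360/1020)²·3152.20²/49 = 25260.2
  stratum B: (440/1020)²·5942.63²/82 = 80139.9
  stratum C: (220/1020)²·5130.56²/21 = 58311.6
V̂(ȳ_st) = 163712
SE(ȳ_st) = √163712 = 404.613

ȳ_st ≈ 7587.44, SE ≈ 404.6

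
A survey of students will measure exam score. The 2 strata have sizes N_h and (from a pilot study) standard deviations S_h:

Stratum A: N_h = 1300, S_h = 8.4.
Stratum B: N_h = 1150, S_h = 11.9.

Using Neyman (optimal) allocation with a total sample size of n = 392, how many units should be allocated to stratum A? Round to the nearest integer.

174

Neyman allocation: n_h = n · N_h S_h / Σ N_i S_i, with n = 392.
  stratum A: N_h·S_h = 1300·8.4 = 10920.00
  stratum B: N_h·S_h = 1150·11.9 = 13685.00
Σ N_h S_h = 24605.00
n for stratum A = 392·10920.00/24605.00 = 173.974 → 174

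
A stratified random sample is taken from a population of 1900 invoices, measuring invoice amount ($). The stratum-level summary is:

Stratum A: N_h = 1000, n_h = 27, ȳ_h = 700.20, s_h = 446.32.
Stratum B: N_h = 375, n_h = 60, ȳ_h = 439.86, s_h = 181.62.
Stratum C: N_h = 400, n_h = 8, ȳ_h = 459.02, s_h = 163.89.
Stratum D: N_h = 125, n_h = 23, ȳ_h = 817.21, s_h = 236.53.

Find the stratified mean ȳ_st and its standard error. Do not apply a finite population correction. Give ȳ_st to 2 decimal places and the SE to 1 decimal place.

ȳ_st ≈ 605.74, SE ≈ 47.2

ȳ_st = Σ W_h ȳ_h = (1000·700.20 + 375·439.86 + 400·459.02 + 125·817.21)/1900 = 605.74039
V̂(ȳ_st) = Σ W_h² s_h²/n_h, with W_h = N_h/N and N = 1900:
  stratum A: (1000/1900)²·446.32²/27 = 2043.72
  stratum B: (375/1900)²·181.62²/60 = 21.4157
  stratum C: (400/1900)²·163.89²/8 = 148.808
  stratum D: (125/1900)²·236.53²/23 = 10.5283
V̂(ȳ_st) = 2224.47
SE(ȳ_st) = √2224.47 = 47.1643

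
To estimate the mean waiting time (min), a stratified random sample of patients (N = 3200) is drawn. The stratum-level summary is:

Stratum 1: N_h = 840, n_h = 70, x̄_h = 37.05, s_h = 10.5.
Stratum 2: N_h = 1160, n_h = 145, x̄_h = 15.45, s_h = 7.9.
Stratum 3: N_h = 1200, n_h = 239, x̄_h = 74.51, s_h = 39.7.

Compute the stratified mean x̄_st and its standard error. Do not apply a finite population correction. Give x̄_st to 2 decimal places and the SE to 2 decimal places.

x̄_st ≈ 43.27, SE ≈ 1.05

x̄_st = Σ W_h x̄_h = (840·37.05 + 1160·15.45 + 1200·74.51)/3200 = 43.26750
V̂(x̄_st) = Σ W_h² s_h²/n_h, with W_h = N_h/N and N = 3200:
  stratum 1: (840/3200)²·10.5²/70 = 0.108527
  stratum 2: (1160/3200)²·7.9²/145 = 0.0565591
  stratum 3: (1200/3200)²·39.7²/239 = 0.927354
V̂(x̄_st) = 1.09244
SE(x̄_st) = √1.09244 = 1.0452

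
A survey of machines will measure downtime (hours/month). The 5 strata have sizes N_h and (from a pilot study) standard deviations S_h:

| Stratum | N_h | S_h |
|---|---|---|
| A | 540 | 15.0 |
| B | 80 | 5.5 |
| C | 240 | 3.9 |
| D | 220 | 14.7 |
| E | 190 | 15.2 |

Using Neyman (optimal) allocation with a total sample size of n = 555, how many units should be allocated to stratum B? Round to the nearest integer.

Neyman allocation: n_h = n · N_h S_h / Σ N_i S_i, with n = 555.
  stratum A: N_h·S_h = 540·15.0 = 8100.00
  stratum B: N_h·S_h = 80·5.5 = 440.00
  stratum C: N_h·S_h = 240·3.9 = 936.00
  stratum D: N_h·S_h = 220·14.7 = 3234.00
  stratum E: N_h·S_h = 190·15.2 = 2888.00
Σ N_h S_h = 15598.00
n for stratum B = 555·440.00/15598.00 = 15.656 → 16

16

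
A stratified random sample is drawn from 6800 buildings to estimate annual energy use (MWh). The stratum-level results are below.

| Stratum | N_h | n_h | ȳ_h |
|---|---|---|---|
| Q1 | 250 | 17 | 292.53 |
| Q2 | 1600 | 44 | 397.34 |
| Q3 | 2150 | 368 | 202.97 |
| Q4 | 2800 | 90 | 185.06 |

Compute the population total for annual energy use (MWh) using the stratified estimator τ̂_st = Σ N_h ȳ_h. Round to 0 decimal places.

τ̂_st ≈ 1663430

τ̂_st = Σ N_h ȳ_h = 250·292.53 + 1600·397.34 + 2150·202.97 + 2800·185.06 = 1663430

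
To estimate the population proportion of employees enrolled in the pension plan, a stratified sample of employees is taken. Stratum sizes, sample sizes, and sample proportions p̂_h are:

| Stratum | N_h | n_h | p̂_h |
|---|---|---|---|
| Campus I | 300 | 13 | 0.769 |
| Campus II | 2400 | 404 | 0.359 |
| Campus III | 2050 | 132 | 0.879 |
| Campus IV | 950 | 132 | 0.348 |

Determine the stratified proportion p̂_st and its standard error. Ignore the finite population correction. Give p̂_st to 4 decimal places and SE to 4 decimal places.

N = 5700; stratum weights W_h = N_h/N.
p̂_st = Σ W_h p̂_h = (300·0.769 + 2400·0.359 + 2050·0.879 + 950·0.348)/5700 = 0.56576
V̂(p̂_st) = Σ W_h² p̂_h(1−p̂_h)/(n_h−1):
  stratum Campus I: (300/5700)²·0.769·0.231/12 = 4.10062e-05
  stratum Campus II: (2400/5700)²·0.359·0.641/403 = 0.000101233
  stratum Campus III: (2050/5700)²·0.879·0.121/131 = 0.000105017
  stratum Campus IV: (950/5700)²·0.348·0.652/131 = 4.8112e-05
V̂(p̂_st) = 0.000295368; SE = √V̂ = 0.0171863

p̂_st ≈ 0.5658, SE ≈ 0.0172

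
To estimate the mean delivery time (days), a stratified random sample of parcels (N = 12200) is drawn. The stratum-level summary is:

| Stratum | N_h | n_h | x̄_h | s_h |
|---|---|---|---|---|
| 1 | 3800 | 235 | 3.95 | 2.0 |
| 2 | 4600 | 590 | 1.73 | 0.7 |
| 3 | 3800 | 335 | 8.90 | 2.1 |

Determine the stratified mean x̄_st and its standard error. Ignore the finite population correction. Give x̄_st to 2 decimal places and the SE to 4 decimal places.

x̄_st ≈ 4.65, SE ≈ 0.0552

x̄_st = Σ W_h x̄_h = (3800·3.95 + 4600·1.73 + 3800·8.90)/12200 = 4.65475
V̂(x̄_st) = Σ W_h² s_h²/n_h, with W_h = N_h/N and N = 12200:
  stratum 1: (3800/12200)²·2.0²/235 = 0.00165135
  stratum 2: (4600/12200)²·0.7²/590 = 0.00011807
  stratum 3: (3800/12200)²·2.1²/335 = 0.00127715
V̂(x̄_st) = 0.00304657
SE(x̄_st) = √0.00304657 = 0.0551957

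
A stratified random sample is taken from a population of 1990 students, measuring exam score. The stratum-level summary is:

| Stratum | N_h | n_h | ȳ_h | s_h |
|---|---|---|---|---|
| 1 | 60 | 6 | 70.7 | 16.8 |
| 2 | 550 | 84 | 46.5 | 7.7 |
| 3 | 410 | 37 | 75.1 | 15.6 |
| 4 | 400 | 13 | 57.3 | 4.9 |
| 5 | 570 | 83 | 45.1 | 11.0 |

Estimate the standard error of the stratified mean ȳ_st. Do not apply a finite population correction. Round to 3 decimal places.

SE(ȳ_st) ≈ 0.755

V̂(ȳ_st) = Σ W_h² s_h²/n_h, with W_h = N_h/N and N = 1990:
  stratum 1: (60/1990)²·16.8²/6 = 0.0427626
  stratum 2: (550/1990)²·7.7²/84 = 0.0539165
  stratum 3: (410/1990)²·15.6²/37 = 0.279196
  stratum 4: (400/1990)²·4.9²/13 = 0.0746213
  stratum 5: (570/1990)²·11.0²/83 = 0.119605
V̂(ȳ_st) = 0.570102
SE(ȳ_st) = √0.570102 = 0.755051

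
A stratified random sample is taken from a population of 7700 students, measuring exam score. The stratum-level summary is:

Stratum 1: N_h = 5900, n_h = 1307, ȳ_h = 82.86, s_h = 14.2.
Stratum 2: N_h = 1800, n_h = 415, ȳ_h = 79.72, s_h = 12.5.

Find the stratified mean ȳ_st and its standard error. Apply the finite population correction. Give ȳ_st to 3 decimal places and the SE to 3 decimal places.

ȳ_st = Σ W_h ȳ_h = (5900·82.86 + 1800·79.72)/7700 = 82.12597
V̂(ȳ_st) = Σ W_h² (1 − n_h/N_h) s_h²/n_h, with W_h = N_h/N and N = 7700:
  stratum 1: (5900/7700)²·(1 − 1307/5900)·14.2²/1307 = 0.0705128
  stratum 2: (1800/7700)²·(1 − 415/1800)·12.5²/415 = 0.0158312
V̂(ȳ_st) = 0.086344
SE(ȳ_st) = √0.086344 = 0.293843

ȳ_st ≈ 82.126, SE ≈ 0.294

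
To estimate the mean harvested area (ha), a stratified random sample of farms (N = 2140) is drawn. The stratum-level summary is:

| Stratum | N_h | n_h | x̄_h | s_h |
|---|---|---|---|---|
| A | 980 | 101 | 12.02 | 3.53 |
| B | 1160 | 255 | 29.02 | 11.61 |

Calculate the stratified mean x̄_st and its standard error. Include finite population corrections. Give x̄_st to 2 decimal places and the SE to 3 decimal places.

x̄_st = Σ W_h x̄_h = (980·12.02 + 1160·29.02)/2140 = 21.23495
V̂(x̄_st) = Σ W_h² (1 − n_h/N_h) s_h²/n_h, with W_h = N_h/N and N = 2140:
  stratum A: (980/2140)²·(1 − 101/980)·3.53²/101 = 0.0232068
  stratum B: (1160/2140)²·(1 − 255/1160)·11.61²/255 = 0.121172
V̂(x̄_st) = 0.144379
SE(x̄_st) = √0.144379 = 0.379972

x̄_st ≈ 21.23, SE ≈ 0.380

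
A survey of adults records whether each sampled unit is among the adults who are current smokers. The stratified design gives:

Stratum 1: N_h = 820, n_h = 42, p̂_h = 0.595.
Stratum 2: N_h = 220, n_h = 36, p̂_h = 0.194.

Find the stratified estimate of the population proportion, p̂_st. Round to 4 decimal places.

N = 1040; stratum weights W_h = N_h/N.
p̂_st = Σ W_h p̂_h = (820·0.595 + 220·0.194)/1040 = 0.51017

p̂_st ≈ 0.5102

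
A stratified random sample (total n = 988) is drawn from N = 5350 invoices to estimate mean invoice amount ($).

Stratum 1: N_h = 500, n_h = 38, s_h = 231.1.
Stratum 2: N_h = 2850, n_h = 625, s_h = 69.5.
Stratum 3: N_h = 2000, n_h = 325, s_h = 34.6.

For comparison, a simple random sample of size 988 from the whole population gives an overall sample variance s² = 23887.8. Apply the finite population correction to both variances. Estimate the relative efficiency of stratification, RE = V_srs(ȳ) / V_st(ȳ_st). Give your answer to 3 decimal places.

V̂(ȳ_st) = Σ W_h² (1 − n_h/N_h) s_h²/n_h, with W_h = N_h/N and N = 5350:
  stratum 1: (500/5350)²·(1 − 38/500)·231.1²/38 = 11.3428
  stratum 2: (2850/5350)²·(1 − 625/2850)·69.5²/625 = 1.71221
  stratum 3: (2000/5350)²·(1 − 325/2000)·34.6²/325 = 0.431128
V_st = 13.4861
V_srs = (1 − 988/5350)·23887.8/988 = 19.7129
Relative efficiency = V_srs / V_st = 19.7129/13.4861 = 1.4617

RE ≈ 1.462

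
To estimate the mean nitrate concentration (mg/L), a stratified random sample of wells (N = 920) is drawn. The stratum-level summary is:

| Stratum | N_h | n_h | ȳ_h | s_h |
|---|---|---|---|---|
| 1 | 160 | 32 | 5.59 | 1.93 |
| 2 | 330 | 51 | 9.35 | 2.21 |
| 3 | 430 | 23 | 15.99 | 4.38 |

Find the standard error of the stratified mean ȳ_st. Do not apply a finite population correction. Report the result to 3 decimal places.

V̂(ȳ_st) = Σ W_h² s_h²/n_h, with W_h = N_h/N and N = 920:
  stratum 1: (160/920)²·1.93²/32 = 0.0035207
  stratum 2: (330/920)²·2.21²/51 = 0.0123216
  stratum 3: (430/920)²·4.38²/23 = 0.182214
V̂(ȳ_st) = 0.198056
SE(ȳ_st) = √0.198056 = 0.445035

SE(ȳ_st) ≈ 0.445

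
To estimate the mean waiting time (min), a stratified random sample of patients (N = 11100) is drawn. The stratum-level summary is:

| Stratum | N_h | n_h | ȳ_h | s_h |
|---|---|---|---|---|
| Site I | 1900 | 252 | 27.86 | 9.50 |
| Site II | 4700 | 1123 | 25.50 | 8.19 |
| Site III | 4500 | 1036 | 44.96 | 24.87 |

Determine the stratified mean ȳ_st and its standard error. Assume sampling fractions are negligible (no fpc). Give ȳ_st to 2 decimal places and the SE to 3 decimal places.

ȳ_st = Σ W_h ȳ_h = (1900·27.86 + 4700·25.50 + 4500·44.96)/11100 = 33.79315
V̂(ȳ_st) = Σ W_h² s_h²/n_h, with W_h = N_h/N and N = 11100:
  stratum Site I: (1900/11100)²·9.50²/252 = 0.0104932
  stratum Site II: (4700/11100)²·8.19²/1123 = 0.0107087
  stratum Site III: (4500/11100)²·24.87²/1036 = 0.098123
V̂(ȳ_st) = 0.119325
SE(ȳ_st) = √0.119325 = 0.345434

ȳ_st ≈ 33.79, SE ≈ 0.345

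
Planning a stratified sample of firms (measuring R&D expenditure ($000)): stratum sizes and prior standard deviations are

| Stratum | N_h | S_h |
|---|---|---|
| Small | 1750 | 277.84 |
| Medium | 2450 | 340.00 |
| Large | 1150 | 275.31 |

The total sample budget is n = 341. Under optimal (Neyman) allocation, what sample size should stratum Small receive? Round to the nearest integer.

101

Neyman allocation: n_h = n · N_h S_h / Σ N_i S_i, with n = 341.
  stratum Small: N_h·S_h = 1750·277.84 = 486220.00
  stratum Medium: N_h·S_h = 2450·340.00 = 833000.00
  stratum Large: N_h·S_h = 1150·275.31 = 316606.50
Σ N_h S_h = 1635826.50
n for stratum Small = 341·486220.00/1635826.50 = 101.356 → 101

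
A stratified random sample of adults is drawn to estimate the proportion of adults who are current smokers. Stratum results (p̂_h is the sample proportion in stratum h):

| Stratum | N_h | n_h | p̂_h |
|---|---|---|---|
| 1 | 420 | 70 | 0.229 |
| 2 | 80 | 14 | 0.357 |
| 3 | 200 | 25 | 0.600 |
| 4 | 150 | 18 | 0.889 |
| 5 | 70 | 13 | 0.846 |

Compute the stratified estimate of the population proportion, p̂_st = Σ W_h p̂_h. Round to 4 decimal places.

N = 920; stratum weights W_h = N_h/N.
p̂_st = Σ W_h p̂_h = (420·0.229 + 80·0.357 + 200·0.600 + 150·0.889 + 70·0.846)/920 = 0.47534

p̂_st ≈ 0.4753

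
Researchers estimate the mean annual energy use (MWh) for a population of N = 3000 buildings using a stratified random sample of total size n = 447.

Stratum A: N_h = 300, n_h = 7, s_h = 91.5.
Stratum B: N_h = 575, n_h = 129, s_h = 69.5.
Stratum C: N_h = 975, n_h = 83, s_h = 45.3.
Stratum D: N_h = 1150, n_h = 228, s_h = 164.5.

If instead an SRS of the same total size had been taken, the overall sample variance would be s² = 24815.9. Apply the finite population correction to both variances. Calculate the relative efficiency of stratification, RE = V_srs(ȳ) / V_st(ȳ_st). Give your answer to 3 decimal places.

RE ≈ 1.622

V̂(ȳ_st) = Σ W_h² (1 − n_h/N_h) s_h²/n_h, with W_h = N_h/N and N = 3000:
  stratum A: (300/3000)²·(1 − 7/300)·91.5²/7 = 11.6813
  stratum B: (575/3000)²·(1 − 129/575)·69.5²/129 = 1.06694
  stratum C: (975/3000)²·(1 − 83/975)·45.3²/83 = 2.38916
  stratum D: (1150/3000)²·(1 − 228/1150)·164.5²/228 = 13.9824
V_st = 29.1198
V_srs = (1 − 447/3000)·24815.9/447 = 47.2446
Relative efficiency = V_srs / V_st = 47.2446/29.1198 = 1.6224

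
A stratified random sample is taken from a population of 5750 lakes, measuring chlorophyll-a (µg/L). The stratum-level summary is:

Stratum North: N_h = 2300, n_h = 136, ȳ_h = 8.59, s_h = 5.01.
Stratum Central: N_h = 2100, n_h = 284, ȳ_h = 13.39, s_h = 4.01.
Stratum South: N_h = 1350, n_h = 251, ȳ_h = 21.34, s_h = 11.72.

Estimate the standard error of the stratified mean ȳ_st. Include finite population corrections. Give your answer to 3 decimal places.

V̂(ȳ_st) = Σ W_h² (1 − n_h/N_h) s_h²/n_h, with W_h = N_h/N and N = 5750:
  stratum North: (2300/5750)²·(1 − 136/2300)·5.01²/136 = 0.0277834
  stratum Central: (2100/5750)²·(1 − 284/2100)·4.01²/284 = 0.00653085
  stratum South: (1350/5750)²·(1 − 251/1350)·11.72²/251 = 0.0245571
V̂(ȳ_st) = 0.0588714
SE(ȳ_st) = √0.0588714 = 0.242634

SE(ȳ_st) ≈ 0.243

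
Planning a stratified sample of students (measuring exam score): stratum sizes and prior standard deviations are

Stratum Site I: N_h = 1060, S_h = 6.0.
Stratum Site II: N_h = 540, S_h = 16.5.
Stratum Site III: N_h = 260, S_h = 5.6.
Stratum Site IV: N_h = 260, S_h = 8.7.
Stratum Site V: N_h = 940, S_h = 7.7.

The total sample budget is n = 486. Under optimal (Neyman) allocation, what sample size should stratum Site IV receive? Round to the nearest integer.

Neyman allocation: n_h = n · N_h S_h / Σ N_i S_i, with n = 486.
  stratum Site I: N_h·S_h = 1060·6.0 = 6360.00
  stratum Site II: N_h·S_h = 540·16.5 = 8910.00
  stratum Site III: N_h·S_h = 260·5.6 = 1456.00
  stratum Site IV: N_h·S_h = 260·8.7 = 2262.00
  stratum Site V: N_h·S_h = 940·7.7 = 7238.00
Σ N_h S_h = 26226.00
n for stratum Site IV = 486·2262.00/26226.00 = 41.918 → 42

42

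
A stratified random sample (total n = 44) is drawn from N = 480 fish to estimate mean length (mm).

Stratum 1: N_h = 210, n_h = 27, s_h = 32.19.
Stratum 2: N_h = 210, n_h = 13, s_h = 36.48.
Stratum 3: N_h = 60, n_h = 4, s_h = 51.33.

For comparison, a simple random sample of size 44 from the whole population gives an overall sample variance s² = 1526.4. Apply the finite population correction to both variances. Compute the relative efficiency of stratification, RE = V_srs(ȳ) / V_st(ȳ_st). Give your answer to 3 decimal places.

RE ≈ 0.916

V̂(ȳ_st) = Σ W_h² (1 − n_h/N_h) s_h²/n_h, with W_h = N_h/N and N = 480:
  stratum 1: (210/480)²·(1 − 27/210)·32.19²/27 = 6.40127
  stratum 2: (210/480)²·(1 − 13/210)·36.48²/13 = 18.381
  stratum 3: (60/480)²·(1 − 4/60)·51.33²/4 = 9.60593
V_st = 34.3882
V_srs = (1 − 44/480)·1526.4/44 = 31.5109
Relative efficiency = V_srs / V_st = 31.5109/34.3882 = 0.9163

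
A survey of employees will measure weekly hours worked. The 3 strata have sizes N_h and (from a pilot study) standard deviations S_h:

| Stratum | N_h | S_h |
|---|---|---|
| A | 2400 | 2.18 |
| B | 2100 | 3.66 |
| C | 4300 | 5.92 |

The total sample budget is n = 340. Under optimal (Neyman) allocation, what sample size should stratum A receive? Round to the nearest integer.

Neyman allocation: n_h = n · N_h S_h / Σ N_i S_i, with n = 340.
  stratum A: N_h·S_h = 2400·2.18 = 5232.00
  stratum B: N_h·S_h = 2100·3.66 = 7686.00
  stratum C: N_h·S_h = 4300·5.92 = 25456.00
Σ N_h S_h = 38374.00
n for stratum A = 340·5232.00/38374.00 = 46.356 → 46

46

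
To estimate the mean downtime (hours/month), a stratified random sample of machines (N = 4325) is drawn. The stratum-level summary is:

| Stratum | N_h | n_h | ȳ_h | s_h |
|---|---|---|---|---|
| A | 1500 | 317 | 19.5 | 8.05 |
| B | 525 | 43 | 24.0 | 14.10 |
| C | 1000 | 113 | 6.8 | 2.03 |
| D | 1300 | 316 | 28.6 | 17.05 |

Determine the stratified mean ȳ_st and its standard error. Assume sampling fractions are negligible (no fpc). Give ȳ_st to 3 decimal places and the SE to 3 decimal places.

ȳ_st ≈ 19.845, SE ≈ 0.422

ȳ_st = Σ W_h ȳ_h = (1500·19.5 + 525·24.0 + 1000·6.8 + 1300·28.6)/4325 = 19.84509
V̂(ȳ_st) = Σ W_h² s_h²/n_h, with W_h = N_h/N and N = 4325:
  stratum A: (1500/4325)²·8.05²/317 = 0.0245891
  stratum B: (525/4325)²·14.10²/43 = 0.0681265
  stratum C: (1000/4325)²·2.03²/113 = 0.00194958
  stratum D: (1300/4325)²·17.05²/316 = 0.0831144
V̂(ȳ_st) = 0.17778
SE(ȳ_st) = √0.17778 = 0.421639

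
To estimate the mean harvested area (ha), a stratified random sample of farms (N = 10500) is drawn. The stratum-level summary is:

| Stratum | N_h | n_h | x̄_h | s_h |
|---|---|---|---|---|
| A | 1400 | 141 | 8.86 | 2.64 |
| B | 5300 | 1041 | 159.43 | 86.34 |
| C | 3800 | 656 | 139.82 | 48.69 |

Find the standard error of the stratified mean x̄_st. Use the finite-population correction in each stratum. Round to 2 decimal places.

V̂(x̄_st) = Σ W_h² (1 − n_h/N_h) s_h²/n_h, with W_h = N_h/N and N = 10500:
  stratum A: (1400/10500)²·(1 − 141/1400)·2.64²/141 = 0.000790249
  stratum B: (5300/10500)²·(1 − 1041/5300)·86.34²/1041 = 1.46615
  stratum C: (3800/10500)²·(1 − 656/3800)·48.69²/656 = 0.391619
V̂(x̄_st) = 1.85856
SE(x̄_st) = √1.85856 = 1.36329

SE(x̄_st) ≈ 1.36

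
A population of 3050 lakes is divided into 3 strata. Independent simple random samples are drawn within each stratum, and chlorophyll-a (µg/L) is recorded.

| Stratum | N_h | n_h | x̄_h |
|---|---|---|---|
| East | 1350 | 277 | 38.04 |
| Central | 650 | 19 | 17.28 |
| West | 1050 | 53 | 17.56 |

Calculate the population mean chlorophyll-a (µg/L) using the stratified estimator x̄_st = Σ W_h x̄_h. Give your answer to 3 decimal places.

x̄_st ≈ 26.565

N = Σ N_h = 3050. Stratum weights W_h = N_h/N.
x̄_st = (1350·38.04 + 650·17.28 + 1050·17.56) / 3050 = 26.56525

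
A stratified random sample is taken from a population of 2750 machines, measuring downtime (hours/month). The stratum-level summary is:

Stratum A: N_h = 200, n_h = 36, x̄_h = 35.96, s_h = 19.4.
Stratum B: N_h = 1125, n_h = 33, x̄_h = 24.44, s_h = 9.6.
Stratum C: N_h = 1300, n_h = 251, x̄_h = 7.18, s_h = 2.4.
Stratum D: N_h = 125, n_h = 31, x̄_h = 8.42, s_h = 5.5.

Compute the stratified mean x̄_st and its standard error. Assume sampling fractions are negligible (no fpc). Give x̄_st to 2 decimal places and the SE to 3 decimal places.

x̄_st ≈ 16.39, SE ≈ 0.728

x̄_st = Σ W_h x̄_h = (200·35.96 + 1125·24.44 + 1300·7.18 + 125·8.42)/2750 = 16.39036
V̂(x̄_st) = Σ W_h² s_h²/n_h, with W_h = N_h/N and N = 2750:
  stratum A: (200/2750)²·19.4²/36 = 0.0552962
  stratum B: (1125/2750)²·9.6²/33 = 0.467378
  stratum C: (1300/2750)²·2.4²/251 = 0.00512826
  stratum D: (125/2750)²·5.5²/31 = 0.00201613
V̂(x̄_st) = 0.529819
SE(x̄_st) = √0.529819 = 0.727886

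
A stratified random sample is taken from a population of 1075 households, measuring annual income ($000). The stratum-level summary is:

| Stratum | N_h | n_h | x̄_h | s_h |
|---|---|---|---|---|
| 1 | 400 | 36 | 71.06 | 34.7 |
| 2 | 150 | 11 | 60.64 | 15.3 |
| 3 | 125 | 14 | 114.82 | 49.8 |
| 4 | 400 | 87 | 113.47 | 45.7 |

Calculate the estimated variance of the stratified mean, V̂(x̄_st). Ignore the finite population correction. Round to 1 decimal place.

V̂(x̄_st) = Σ W_h² s_h²/n_h, with W_h = N_h/N and N = 1075:
  stratum 1: (400/1075)²·34.7²/36 = 4.63084
  stratum 2: (150/1075)²·15.3²/11 = 0.414339
  stratum 3: (125/1075)²·49.8²/14 = 2.39516
  stratum 4: (400/1075)²·45.7²/87 = 3.32366
V̂(x̄_st) = 10.764

V̂(x̄_st) ≈ 10.8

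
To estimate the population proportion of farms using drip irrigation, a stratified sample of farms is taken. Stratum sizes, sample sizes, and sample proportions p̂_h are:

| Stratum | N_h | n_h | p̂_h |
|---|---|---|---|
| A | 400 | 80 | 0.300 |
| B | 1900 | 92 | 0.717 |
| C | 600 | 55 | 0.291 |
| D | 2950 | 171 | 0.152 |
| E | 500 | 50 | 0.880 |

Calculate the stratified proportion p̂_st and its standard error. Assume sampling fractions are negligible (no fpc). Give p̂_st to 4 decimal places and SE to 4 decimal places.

p̂_st ≈ 0.4008, SE ≈ 0.0205

N = 6350; stratum weights W_h = N_h/N.
p̂_st = Σ W_h p̂_h = (400·0.300 + 1900·0.717 + 600·0.291 + 2950·0.152 + 500·0.880)/6350 = 0.40083
V̂(p̂_st) = Σ W_h² p̂_h(1−p̂_h)/(n_h−1):
  stratum A: (400/6350)²·0.300·0.700/79 = 1.05479e-05
  stratum B: (1900/6350)²·0.717·0.283/91 = 0.000199629
  stratum C: (600/6350)²·0.291·0.709/54 = 3.41115e-05
  stratum D: (2950/6350)²·0.152·0.848/170 = 0.000163639
  stratum E: (500/6350)²·0.880·0.120/49 = 1.33617e-05
V̂(p̂_st) = 0.000421289; SE = √V̂ = 0.0205253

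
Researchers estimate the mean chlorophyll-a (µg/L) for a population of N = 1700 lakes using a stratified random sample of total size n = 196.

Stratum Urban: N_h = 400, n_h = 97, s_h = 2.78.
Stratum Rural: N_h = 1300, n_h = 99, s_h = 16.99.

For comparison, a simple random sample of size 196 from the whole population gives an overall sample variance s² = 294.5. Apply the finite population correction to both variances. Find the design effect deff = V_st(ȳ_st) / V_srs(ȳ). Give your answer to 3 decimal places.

deff ≈ 1.187

V̂(ȳ_st) = Σ W_h² (1 − n_h/N_h) s_h²/n_h, with W_h = N_h/N and N = 1700:
  stratum Urban: (400/1700)²·(1 − 97/400)·2.78²/97 = 0.00334136
  stratum Rural: (1300/1700)²·(1 − 99/1300)·16.99²/99 = 1.57522
V_st = 1.57856
V_srs = (1 − 196/1700)·294.5/196 = 1.32932
deff = V_st / V_srs = 1.57856/1.32932 = 1.1875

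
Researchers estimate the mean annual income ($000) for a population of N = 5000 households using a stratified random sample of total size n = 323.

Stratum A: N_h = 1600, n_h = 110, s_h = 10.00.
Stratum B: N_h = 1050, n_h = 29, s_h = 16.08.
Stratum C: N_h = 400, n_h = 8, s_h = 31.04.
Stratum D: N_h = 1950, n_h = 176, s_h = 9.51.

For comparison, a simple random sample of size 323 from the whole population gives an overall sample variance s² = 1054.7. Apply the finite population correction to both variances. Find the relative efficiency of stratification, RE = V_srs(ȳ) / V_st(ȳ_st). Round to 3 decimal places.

RE ≈ 2.358

V̂(ȳ_st) = Σ W_h² (1 − n_h/N_h) s_h²/n_h, with W_h = N_h/N and N = 5000:
  stratum A: (1600/5000)²·(1 − 110/1600)·10.00²/110 = 0.0866909
  stratum B: (1050/5000)²·(1 − 29/1050)·16.08²/29 = 0.382339
  stratum C: (400/5000)²·(1 − 8/400)·31.04²/8 = 0.75537
  stratum D: (1950/5000)²·(1 − 176/1950)·9.51²/176 = 0.0711044
V_st = 1.2955
V_srs = (1 − 323/5000)·1054.7/323 = 3.05439
Relative efficiency = V_srs / V_st = 3.05439/1.2955 = 2.3577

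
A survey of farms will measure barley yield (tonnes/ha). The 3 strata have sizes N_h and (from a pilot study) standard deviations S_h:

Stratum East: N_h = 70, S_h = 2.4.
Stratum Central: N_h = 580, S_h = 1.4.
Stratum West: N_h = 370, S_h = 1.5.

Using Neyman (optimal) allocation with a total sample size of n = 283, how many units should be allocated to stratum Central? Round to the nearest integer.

Neyman allocation: n_h = n · N_h S_h / Σ N_i S_i, with n = 283.
  stratum East: N_h·S_h = 70·2.4 = 168.00
  stratum Central: N_h·S_h = 580·1.4 = 812.00
  stratum West: N_h·S_h = 370·1.5 = 555.00
Σ N_h S_h = 1535.00
n for stratum Central = 283·812.00/1535.00 = 149.704 → 150

150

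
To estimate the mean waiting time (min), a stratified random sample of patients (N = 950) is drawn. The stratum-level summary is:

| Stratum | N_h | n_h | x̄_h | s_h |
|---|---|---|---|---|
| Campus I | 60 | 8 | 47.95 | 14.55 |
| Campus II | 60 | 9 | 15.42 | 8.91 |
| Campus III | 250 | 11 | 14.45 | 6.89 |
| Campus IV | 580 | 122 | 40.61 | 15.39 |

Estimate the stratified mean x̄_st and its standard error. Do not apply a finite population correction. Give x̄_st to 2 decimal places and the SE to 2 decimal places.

x̄_st ≈ 32.60, SE ≈ 1.08

x̄_st = Σ W_h x̄_h = (60·47.95 + 60·15.42 + 250·14.45 + 580·40.61)/950 = 32.59842
V̂(x̄_st) = Σ W_h² s_h²/n_h, with W_h = N_h/N and N = 950:
  stratum Campus I: (60/950)²·14.55²/8 = 0.105558
  stratum Campus II: (60/950)²·8.91²/9 = 0.0351859
  stratum Campus III: (250/950)²·6.89²/11 = 0.298867
  stratum Campus IV: (580/950)²·15.39²/122 = 0.723646
V̂(x̄_st) = 1.16326
SE(x̄_st) = √1.16326 = 1.07854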